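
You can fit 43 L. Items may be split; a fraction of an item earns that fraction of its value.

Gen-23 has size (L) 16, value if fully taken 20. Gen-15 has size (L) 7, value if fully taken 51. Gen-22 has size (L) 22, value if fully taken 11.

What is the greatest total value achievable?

81

Sort by value density: Gen-15 51/7≈7.29, Gen-23 20/16≈1.25, Gen-22 11/22≈0.5.
Take all of Gen-15 (7 L, value 51) ; 36 L left.
All 16 L of Gen-23 fit (value 20) ; 20 remain.
Only 20 L remain; take 20/22 of Gen-22 for value 11×20/22 = 10.
Total value = 81.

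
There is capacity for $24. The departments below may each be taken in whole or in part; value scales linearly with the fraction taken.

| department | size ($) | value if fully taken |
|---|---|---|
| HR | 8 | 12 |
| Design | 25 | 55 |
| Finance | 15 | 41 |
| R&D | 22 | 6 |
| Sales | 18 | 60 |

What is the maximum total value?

Best value per unit of size first: Sales 60/18≈3.33, Finance 41/15≈2.73, Design 55/25≈2.2, HR 12/8≈1.5, R&D 6/22≈0.273.
Take all of Sales (18 $, value 60) → 6 $ left.
6 $ left: a 6/15 share of Finance gives 41×6/15 = 16.4.
Total value = 76.4.

76.4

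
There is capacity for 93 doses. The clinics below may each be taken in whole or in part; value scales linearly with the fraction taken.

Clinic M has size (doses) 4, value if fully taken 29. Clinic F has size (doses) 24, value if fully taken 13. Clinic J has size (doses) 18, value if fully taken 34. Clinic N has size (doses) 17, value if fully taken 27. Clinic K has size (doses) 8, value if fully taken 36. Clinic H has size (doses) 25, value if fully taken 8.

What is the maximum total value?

146.04

Sort by value density: Clinic M 29/4≈7.25, Clinic K 36/8≈4.5, Clinic J 34/18≈1.89, Clinic N 27/17≈1.59, Clinic F 13/24≈0.542, Clinic H 8/25≈0.32.
Clinic M: take in full, 4 doses for value 29 — 89 left.
All 8 doses of Clinic K fit (value 36) — 81 remain.
Clinic J: take in full, 18 doses for value 34 — 63 left.
All 17 doses of Clinic N fit (value 27) — 46 remain.
Take all of Clinic F (24 doses, value 13) — 22 doses left.
Fill the last 22 doses with part of Clinic H: 22/25 of it earns 7.04.
Total value = 146.04.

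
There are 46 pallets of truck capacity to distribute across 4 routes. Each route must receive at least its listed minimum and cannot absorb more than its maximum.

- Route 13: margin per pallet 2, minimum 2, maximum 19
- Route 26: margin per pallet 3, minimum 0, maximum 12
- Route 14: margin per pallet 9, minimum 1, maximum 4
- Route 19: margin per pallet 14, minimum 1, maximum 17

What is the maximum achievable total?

Meeting every minimum uses 2+0+1+1 = 4 pallets, leaving 42.
Order the routes by margin per pallet: Route 19 14 > Route 14 9 > Route 26 3 > Route 13 2.
Route 19: +16 to 17 (cap) ; 26 left.
Give Route 14 3 more to hit its cap of 4 ; 23 left.
Give Route 26 12 more to hit its cap of 12 ; 11 left.
Route 13 has room for 17 more but only 11 remain, so it gets 13.
Total = 2×13 + 3×12 + 9×4 + 14×17 = 336.

336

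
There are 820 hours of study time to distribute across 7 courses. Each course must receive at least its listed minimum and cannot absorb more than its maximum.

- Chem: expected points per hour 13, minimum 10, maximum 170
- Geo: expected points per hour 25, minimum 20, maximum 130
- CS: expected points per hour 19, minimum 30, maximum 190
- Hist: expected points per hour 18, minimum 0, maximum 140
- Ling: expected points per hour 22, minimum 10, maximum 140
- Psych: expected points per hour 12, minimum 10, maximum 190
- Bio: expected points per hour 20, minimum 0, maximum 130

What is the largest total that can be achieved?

16220

Meeting every minimum uses 10+20+30+0+10+10+0 = 80 hours, leaving 740.
Rank by expected points per hour: Geo 25 > Ling 22 > Bio 20 > CS 19 > Hist 18 > Chem 13 > Psych 12.
Give Geo 110 more to hit its cap of 130 ; 630 left.
Ling: +130 to 140 (cap) ; 500 left.
Bio: +130 to 130 (cap) ; 370 left.
Give CS 160 more to hit its cap of 190 ; 210 left.
Hist: +140 to 140 (cap) ; 70 left.
Chem: +70 (room for 160) → 80. Pool exhausted.
Total = 13×80 + 25×130 + 19×190 + 18×140 + 22×140 + 12×10 + 20×130 = 16220.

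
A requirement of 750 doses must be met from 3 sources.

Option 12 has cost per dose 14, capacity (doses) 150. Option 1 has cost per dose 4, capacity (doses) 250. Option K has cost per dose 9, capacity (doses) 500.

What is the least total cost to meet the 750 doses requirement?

5500

Cheapest first:
Take 250 from Option 1 at 4 → need 500 more.
Option K (9): use full 500 → 0 doses to go.
Option 12: unused.
Cost = 250×4 + 500×9 = 5500.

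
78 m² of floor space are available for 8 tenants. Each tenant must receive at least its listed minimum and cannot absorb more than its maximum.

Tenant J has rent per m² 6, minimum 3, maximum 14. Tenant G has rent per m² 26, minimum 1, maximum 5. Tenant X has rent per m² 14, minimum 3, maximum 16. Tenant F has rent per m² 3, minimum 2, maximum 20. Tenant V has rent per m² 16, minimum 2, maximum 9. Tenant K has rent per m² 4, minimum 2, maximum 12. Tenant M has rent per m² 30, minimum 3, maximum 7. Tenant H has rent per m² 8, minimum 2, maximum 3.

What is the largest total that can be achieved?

900

Meeting every minimum uses 3+1+3+2+2+2+3+2 = 18 m², leaving 60.
Highest rent per m² first: Tenant M 30 > Tenant G 26 > Tenant V 16 > Tenant X 14 > Tenant H 8 > Tenant J 6 > Tenant K 4 > Tenant F 3.
Tenant M: +4 to 7 (cap) — 56 left.
Give Tenant G 4 more to hit its cap of 5 — 52 left.
Give Tenant V 7 more to hit its cap of 9 — 45 left.
Tenant X takes 13 more to reach its cap of 16 — 32 left.
Tenant H takes 1 more to reach its cap of 3 — 31 left.
Give Tenant J 11 more to hit its cap of 14 — 20 left.
Give Tenant K 10 more to hit its cap of 12 — 10 left.
Tenant F has room for 18 more but only 10 remain, so it gets 12.
Total = 6×14 + 26×5 + 14×16 + 3×12 + 16×9 + 4×12 + 30×7 + 8×3 = 900.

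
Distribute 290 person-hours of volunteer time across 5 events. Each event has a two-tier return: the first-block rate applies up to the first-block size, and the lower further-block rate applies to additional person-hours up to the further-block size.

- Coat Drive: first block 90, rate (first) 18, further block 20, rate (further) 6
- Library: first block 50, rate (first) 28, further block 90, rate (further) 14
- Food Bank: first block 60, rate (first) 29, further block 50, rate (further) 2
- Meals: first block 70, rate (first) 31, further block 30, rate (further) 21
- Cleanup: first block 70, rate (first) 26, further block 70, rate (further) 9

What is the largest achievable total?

7940

Treat each block as its own option and order by rate: Meals/first 31 > Food Bank/first 29 > Library/first 28 > Cleanup/first 26 > Meals/second 21 > Coat Drive/first 18 > Library/second 14 > Cleanup/second 9 > Coat Drive/second 6 > Food Bank/second 2.
Meals/first (31): +70 — 220 left.
Food Bank first at 29: fill all 60 — 160 left.
Library/first (28): +50 — 110 left.
Fill Cleanup first block (70 at 26) — 40 left.
Meals second at 21: fill all 30 — 10 left.
Coat Drive first at 18: only 10 left, fill 10.
Total = 31×70 + 29×60 + 28×50 + 26×70 + 21×30 + 18×10 = 7940.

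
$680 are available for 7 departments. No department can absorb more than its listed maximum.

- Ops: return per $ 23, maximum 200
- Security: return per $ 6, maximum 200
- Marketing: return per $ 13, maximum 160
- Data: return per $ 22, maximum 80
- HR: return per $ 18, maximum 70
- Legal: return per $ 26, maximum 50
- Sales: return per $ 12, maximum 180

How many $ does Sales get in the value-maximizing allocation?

120

Highest return per $ first: Legal 26 > Ops 23 > Data 22 > HR 18 > Marketing 13 > Sales 12 > Security 6.
Legal: +50 to 50 (cap) ; 630 left.
Ops takes 200 to reach its cap of 200 ; 430 left.
Data: +80 to 80 (cap) ; 350 left.
HR takes 70 to reach its cap of 70 ; 280 left.
Marketing: +160 to 160 (cap) ; 120 left.
Only 120 left; Sales takes them to reach 120.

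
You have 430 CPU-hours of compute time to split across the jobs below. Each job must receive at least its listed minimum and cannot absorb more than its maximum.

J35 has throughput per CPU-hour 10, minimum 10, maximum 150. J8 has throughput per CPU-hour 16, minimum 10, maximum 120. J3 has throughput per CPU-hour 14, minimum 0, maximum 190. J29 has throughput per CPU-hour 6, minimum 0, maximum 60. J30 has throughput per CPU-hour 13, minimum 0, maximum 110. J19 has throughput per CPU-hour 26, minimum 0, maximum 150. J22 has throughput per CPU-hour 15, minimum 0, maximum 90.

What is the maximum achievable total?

Meeting every minimum uses 10+10+0+0+0+0+0 = 20 CPU-hours, leaving 410.
Order the jobs by throughput per CPU-hour: J19 26 > J8 16 > J22 15 > J3 14 > J30 13 > J35 10 > J29 6.
Give J19 150 more to hit its cap of 150 ; 260 left.
Give J8 110 more to hit its cap of 120 ; 150 left.
J22: +90 to 90 (cap) ; 60 left.
Only 60 left; J3 takes them to reach 60.
Total = 10×10 + 16×120 + 14×60 + 26×150 + 15×90 = 8110.

8110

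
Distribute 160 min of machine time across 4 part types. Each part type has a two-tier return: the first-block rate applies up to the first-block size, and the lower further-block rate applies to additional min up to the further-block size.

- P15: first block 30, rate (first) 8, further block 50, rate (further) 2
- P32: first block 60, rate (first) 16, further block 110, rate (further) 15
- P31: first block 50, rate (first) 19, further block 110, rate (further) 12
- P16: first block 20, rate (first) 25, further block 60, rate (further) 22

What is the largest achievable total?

Rank every tier by rate: P16/tier1 25 > P16/tier2 22 > P31/tier1 19 > P32/tier1 16 > P32/tier2 15 > P31/tier2 12 > P15/tier1 8 > P15/tier2 2.
P16 tier1 at 25: fill all 20 → 140 left.
P16 tier2 at 22: fill all 60 → 80 left.
P31 tier1 at 19: fill all 50 → 30 left.
P32 tier1 at 16: only 30 left, fill 30.
Total = 25×20 + 22×60 + 19×50 + 16×30 = 3250.

3250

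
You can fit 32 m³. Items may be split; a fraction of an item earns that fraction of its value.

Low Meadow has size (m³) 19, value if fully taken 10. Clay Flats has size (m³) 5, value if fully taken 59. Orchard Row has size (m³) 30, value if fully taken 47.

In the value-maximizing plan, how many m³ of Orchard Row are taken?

Rank by value-to-size ratio: Clay Flats 59/5≈11.8, Orchard Row 47/30≈1.57, Low Meadow 10/19≈0.526.
All 5 m³ of Clay Flats fit (value 59) → 27 remain.
Fill the last 27 m³ with part of Orchard Row: 27/30 of it earns 42.3.

27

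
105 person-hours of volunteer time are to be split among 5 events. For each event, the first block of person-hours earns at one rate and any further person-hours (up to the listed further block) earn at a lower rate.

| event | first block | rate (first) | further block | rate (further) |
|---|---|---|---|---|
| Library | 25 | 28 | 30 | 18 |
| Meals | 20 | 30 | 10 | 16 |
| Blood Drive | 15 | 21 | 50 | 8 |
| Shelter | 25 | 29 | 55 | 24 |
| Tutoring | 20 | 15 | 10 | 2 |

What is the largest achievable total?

Treat each block as its own option and order by rate: Meals/first 30 > Shelter/first 29 > Library/first 28 > Shelter/second 24 > Blood Drive/first 21 > Library/second 18 > Meals/second 16 > Tutoring/first 15 > Blood Drive/second 8 > Tutoring/second 2.
Meals/first (30): +20 ; 85 left.
Shelter/first (29): +25 ; 60 left.
Library first at 28: fill all 25 ; 35 left.
Shelter/second: +35 of 55 at 24; pool empty.
Total = 30×20 + 29×25 + 28×25 + 24×35 = 2865.

2865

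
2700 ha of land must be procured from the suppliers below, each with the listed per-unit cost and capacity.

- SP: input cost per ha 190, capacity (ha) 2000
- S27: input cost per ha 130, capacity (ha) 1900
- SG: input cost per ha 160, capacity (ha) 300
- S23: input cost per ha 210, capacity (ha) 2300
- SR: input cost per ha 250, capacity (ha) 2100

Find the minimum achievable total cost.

390000

Cheapest first:
S27 (130): use full 1900 ; 800 ha to go.
Take 300 from SG at 160 ; need 500 more.
SP (190): take the remaining 500 ; done.
S23, SR: unused.
Cost = 1900×130 + 300×160 + 500×190 = 390000.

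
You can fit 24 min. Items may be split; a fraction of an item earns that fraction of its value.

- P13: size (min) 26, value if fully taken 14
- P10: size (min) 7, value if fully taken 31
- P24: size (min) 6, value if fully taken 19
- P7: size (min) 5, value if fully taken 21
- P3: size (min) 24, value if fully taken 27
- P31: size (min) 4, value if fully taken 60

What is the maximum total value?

Rank by value-to-size ratio: P31 60/4≈15, P10 31/7≈4.43, P7 21/5≈4.2, P24 19/6≈3.17, P3 27/24≈1.12, P13 14/26≈0.538.
All 4 min of P31 fit (value 60) ; 20 remain.
P10: take in full, 7 min for value 31 ; 13 left.
P7: take in full, 5 min for value 21 ; 8 left.
All 6 min of P24 fit (value 19) ; 2 remain.
2 min left: a 2/24 share of P3 gives 27×2/24 = 2.25.
Total value = 133.25.

133.25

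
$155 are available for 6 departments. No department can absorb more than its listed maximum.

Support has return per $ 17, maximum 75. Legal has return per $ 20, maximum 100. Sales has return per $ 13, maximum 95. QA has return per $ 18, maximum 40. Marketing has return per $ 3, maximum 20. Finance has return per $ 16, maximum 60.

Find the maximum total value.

2975

Rank by return per $: Legal 20 > QA 18 > Support 17 > Finance 16 > Sales 13 > Marketing 3.
Legal: +100 to 100 (cap) ; 55 left.
QA: +40 to 40 (cap) ; 15 left.
Only 15 left; Support takes them to reach 15.
Total = 17×15 + 20×100 + 18×40 = 2975.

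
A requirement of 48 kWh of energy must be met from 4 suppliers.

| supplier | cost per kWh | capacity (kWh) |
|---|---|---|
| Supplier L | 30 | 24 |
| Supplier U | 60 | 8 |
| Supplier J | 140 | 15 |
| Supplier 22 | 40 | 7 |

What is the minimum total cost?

Fill from the cheapest supplier first.
Supplier L at 30: take all 24 kWh — 24 still needed.
Supplier 22 (40): use full 7 — 17 kWh to go.
Take 8 from Supplier U at 60 — need 9 more.
Take 9 from Supplier J at 140 to finish.
Cost = 24×30 + 7×40 + 8×60 + 9×140 = 2740.

2740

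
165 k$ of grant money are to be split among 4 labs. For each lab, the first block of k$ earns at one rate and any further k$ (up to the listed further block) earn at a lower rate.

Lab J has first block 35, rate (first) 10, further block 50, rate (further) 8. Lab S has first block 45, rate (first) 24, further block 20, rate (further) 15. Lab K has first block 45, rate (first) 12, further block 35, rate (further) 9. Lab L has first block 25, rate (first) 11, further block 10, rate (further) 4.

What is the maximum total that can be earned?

Treat each block as its own option and order by rate: Lab S/first 24 > Lab S/second 15 > Lab K/first 12 > Lab L/first 11 > Lab J/first 10 > Lab K/second 9 > Lab J/second 8 > Lab L/second 4.
Fill Lab S first block (45 at 24) — 120 left.
Lab S second at 15: fill all 20 — 100 left.
Fill Lab K first block (45 at 12) — 55 left.
Lab L first at 11: fill all 25 — 30 left.
Lab J/first: +30 of 35 at 10; pool empty.
Total = 24×45 + 15×20 + 12×45 + 11×25 + 10×30 = 2495.

2495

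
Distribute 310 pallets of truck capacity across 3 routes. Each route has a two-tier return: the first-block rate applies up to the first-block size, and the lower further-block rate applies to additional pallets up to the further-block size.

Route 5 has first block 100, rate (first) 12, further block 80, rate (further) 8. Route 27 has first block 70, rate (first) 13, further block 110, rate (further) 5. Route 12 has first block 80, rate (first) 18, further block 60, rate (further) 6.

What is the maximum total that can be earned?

Order all 6 blocks by rate: Route 12/tier1 18 > Route 27/tier1 13 > Route 5/tier1 12 > Route 5/tier2 8 > Route 12/tier2 6 > Route 27/tier2 5.
Route 12 tier1 at 18: fill all 80 → 230 left.
Route 27 tier1 at 13: fill all 70 → 160 left.
Route 5 tier1 at 12: fill all 100 → 60 left.
60 remain; put them into Route 5 tier2 at 8.
Total = 18×80 + 13×70 + 12×100 + 8×60 = 4030.

4030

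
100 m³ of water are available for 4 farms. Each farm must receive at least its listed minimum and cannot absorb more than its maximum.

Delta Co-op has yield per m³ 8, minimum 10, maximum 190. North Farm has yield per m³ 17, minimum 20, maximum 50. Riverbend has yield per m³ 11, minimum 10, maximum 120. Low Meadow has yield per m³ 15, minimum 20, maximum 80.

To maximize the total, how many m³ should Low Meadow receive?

Meeting every minimum uses 10+20+10+20 = 60 m³, leaving 40.
Highest yield per m³ first: North Farm 17 > Low Meadow 15 > Riverbend 11 > Delta Co-op 8.
North Farm takes 30 more to reach its cap of 50 — 10 left.
Low Meadow: +10 (room for 60) → 30. Pool exhausted.

30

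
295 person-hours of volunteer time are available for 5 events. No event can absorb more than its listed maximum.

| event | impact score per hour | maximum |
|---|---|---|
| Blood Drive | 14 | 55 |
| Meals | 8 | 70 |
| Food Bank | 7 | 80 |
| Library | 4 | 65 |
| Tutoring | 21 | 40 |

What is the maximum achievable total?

Order the events by impact score per hour: Tutoring 21 > Blood Drive 14 > Meals 8 > Food Bank 7 > Library 4.
Give Tutoring 40 to hit its cap of 40 → 255 left.
Give Blood Drive 55 to hit its cap of 55 → 200 left.
Give Meals 70 to hit its cap of 70 → 130 left.
Food Bank: +80 to 80 (cap) → 50 left.
Library has room for 65 but only 50 remain, so it gets 50.
Total = 14×55 + 8×70 + 7×80 + 4×50 + 21×40 = 2930.

2930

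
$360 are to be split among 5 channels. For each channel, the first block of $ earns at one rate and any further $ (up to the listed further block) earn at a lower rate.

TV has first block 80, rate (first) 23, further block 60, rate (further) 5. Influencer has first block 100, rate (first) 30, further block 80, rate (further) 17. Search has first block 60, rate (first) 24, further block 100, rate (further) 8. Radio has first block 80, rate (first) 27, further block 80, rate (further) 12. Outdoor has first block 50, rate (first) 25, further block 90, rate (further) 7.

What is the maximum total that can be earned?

9460

Order all 10 blocks by rate: Influencer/tier1 30 > Radio/tier1 27 > Outdoor/tier1 25 > Search/tier1 24 > TV/tier1 23 > Influencer/tier2 17 > Radio/tier2 12 > Search/tier2 8 > Outdoor/tier2 7 > TV/tier2 5.
Influencer tier1 at 30: fill all 100 ; 260 left.
Fill Radio tier1 block (80 at 27) ; 180 left.
Outdoor tier1 at 25: fill all 50 ; 130 left.
Fill Search tier1 block (60 at 24) ; 70 left.
TV tier1 at 23: only 70 left, fill 70.
Total = 30×100 + 27×80 + 25×50 + 24×60 + 23×70 = 9460.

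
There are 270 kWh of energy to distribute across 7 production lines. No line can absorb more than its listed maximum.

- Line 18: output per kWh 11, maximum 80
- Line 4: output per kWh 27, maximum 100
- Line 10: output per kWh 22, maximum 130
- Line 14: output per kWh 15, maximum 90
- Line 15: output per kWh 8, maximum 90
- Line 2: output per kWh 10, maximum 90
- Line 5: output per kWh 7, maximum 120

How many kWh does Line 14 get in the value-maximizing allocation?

Rank by output per kWh: Line 4 27 > Line 10 22 > Line 14 15 > Line 18 11 > Line 2 10 > Line 15 8 > Line 5 7.
Give Line 4 100 to hit its cap of 100 — 170 left.
Line 10 takes 130 to reach its cap of 130 — 40 left.
Line 14 has room for 90 but only 40 remain, so it gets 40.

40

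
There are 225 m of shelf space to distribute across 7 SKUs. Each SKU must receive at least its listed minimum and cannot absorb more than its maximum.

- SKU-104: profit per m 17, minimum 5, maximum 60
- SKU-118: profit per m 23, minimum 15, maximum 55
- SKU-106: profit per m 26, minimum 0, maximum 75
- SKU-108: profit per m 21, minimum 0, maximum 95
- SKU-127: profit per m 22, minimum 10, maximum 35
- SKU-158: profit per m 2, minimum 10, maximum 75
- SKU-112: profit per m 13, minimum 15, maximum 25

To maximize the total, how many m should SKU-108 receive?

30

Meeting every minimum uses 5+15+0+0+10+10+15 = 55 m, leaving 170.
Rank by profit per m: SKU-106 26 > SKU-118 23 > SKU-127 22 > SKU-108 21 > SKU-104 17 > SKU-112 13 > SKU-158 2.
SKU-106: +75 to 75 (cap) — 95 left.
Give SKU-118 40 more to hit its cap of 55 — 55 left.
SKU-127: +25 to 35 (cap) — 30 left.
Only 30 left; SKU-108 takes them to reach 30.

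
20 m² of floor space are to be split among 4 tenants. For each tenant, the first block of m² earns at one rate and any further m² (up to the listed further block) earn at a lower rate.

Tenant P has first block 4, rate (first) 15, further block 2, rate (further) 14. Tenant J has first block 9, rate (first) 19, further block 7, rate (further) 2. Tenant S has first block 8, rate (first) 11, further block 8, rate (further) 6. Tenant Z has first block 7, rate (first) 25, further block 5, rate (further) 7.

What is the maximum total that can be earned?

406

Order all 8 blocks by rate: Tenant Z/first 25 > Tenant J/first 19 > Tenant P/first 15 > Tenant P/second 14 > Tenant S/first 11 > Tenant Z/second 7 > Tenant S/second 6 > Tenant J/second 2.
Fill Tenant Z first block (7 at 25) — 13 left.
Fill Tenant J first block (9 at 19) — 4 left.
Tenant P first at 15: fill all 4 — 0 left.
Total = 25×7 + 19×9 + 15×4 = 406.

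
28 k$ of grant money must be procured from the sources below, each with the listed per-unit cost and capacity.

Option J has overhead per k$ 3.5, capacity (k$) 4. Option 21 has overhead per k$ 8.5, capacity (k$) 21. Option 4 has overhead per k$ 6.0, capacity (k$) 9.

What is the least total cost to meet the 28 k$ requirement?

Fill from the cheapest source first.
Option J at 3.5: take all 4 k$ → 24 still needed.
Option 4 (6.0): use full 9 → 15 k$ to go.
Take 15 from Option 21 at 8.5 to finish.
Cost = 4×3.5 + 9×6.0 + 15×8.5 = 195.5.

195.5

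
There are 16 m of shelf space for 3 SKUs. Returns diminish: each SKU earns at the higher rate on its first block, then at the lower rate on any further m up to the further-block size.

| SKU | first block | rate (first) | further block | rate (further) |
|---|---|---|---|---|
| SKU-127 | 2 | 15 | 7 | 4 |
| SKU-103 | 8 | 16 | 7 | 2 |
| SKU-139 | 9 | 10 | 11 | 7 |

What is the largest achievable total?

Treat each block as its own option and order by rate: SKU-103/first 16 > SKU-127/first 15 > SKU-139/first 10 > SKU-139/second 7 > SKU-127/second 4 > SKU-103/second 2.
SKU-103 first at 16: fill all 8 — 8 left.
Fill SKU-127 first block (2 at 15) — 6 left.
6 remain; put them into SKU-139 first at 10.
Total = 16×8 + 15×2 + 10×6 = 218.

218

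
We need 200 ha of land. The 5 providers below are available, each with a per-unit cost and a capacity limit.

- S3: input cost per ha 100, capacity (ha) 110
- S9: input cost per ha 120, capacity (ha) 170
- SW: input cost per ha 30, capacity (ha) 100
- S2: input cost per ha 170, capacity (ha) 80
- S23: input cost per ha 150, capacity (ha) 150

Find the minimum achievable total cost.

13000

Use providers in increasing cost order.
SW at 30: take all 100 ha ; 100 still needed.
S3 at 100: take 100 of its 110 ; requirement met.
S9, S23, S2: unused.
Cost = 100×30 + 100×100 = 13000.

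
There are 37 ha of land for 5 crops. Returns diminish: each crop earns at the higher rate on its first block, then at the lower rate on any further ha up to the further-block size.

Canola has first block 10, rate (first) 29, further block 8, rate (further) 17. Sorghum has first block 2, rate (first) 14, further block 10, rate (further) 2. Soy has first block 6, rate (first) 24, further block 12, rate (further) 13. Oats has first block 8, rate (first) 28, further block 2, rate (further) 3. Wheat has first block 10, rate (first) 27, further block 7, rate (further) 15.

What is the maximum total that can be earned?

979

Treat each block as its own option and order by rate: Canola/first 29 > Oats/first 28 > Wheat/first 27 > Soy/first 24 > Canola/second 17 > Wheat/second 15 > Sorghum/first 14 > Soy/second 13 > Oats/second 3 > Sorghum/second 2.
Canola/first (29): +10 — 27 left.
Fill Oats first block (8 at 28) — 19 left.
Wheat first at 27: fill all 10 — 9 left.
Soy/first (24): +6 — 3 left.
Canola second at 17: only 3 left, fill 3.
Total = 29×10 + 28×8 + 27×10 + 24×6 + 17×3 = 979.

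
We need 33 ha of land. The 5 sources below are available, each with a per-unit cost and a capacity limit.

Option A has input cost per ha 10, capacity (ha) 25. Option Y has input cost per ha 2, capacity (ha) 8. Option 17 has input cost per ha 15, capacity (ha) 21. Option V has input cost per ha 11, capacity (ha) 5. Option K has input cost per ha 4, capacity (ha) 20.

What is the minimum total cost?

146

Fill from the cheapest source first.
Option Y at 2: take all 8 ha → 25 still needed.
Option K (4): use full 20 → 5 ha to go.
Take 5 from Option A at 10 to finish.
Option V, Option 17: unused.
Cost = 8×2 + 20×4 + 5×10 = 146.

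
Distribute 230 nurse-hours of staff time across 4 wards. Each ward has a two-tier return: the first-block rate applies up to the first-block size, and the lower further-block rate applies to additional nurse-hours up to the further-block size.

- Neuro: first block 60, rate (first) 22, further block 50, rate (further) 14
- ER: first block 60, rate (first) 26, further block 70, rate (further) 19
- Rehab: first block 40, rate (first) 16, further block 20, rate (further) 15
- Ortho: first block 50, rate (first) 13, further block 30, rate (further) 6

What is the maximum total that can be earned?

4850

Rank every tier by rate: ER/T1 26 > Neuro/T1 22 > ER/T2 19 > Rehab/T1 16 > Rehab/T2 15 > Neuro/T2 14 > Ortho/T1 13 > Ortho/T2 6.
ER T1 at 26: fill all 60 — 170 left.
Fill Neuro T1 block (60 at 22) — 110 left.
ER T2 at 19: fill all 70 — 40 left.
Fill Rehab T1 block (40 at 16) — 0 left.
Total = 26×60 + 22×60 + 19×70 + 16×40 = 4850.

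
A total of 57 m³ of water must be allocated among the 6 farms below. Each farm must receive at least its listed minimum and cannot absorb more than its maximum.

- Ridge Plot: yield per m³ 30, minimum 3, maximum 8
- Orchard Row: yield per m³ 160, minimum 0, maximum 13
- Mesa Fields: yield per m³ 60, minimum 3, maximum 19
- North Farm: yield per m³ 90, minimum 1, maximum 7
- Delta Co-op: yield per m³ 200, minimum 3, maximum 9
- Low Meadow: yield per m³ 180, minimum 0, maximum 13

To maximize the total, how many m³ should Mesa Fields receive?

Meeting every minimum uses 3+0+3+1+3+0 = 10 m³, leaving 47.
Rank by yield per m³: Delta Co-op 200 > Low Meadow 180 > Orchard Row 160 > North Farm 90 > Mesa Fields 60 > Ridge Plot 30.
Delta Co-op takes 6 more to reach its cap of 9 — 41 left.
Low Meadow takes 13 more to reach its cap of 13 — 28 left.
Give Orchard Row 13 more to hit its cap of 13 — 15 left.
Give North Farm 6 more to hit its cap of 7 — 9 left.
Mesa Fields has room for 16 more but only 9 remain, so it gets 12.

12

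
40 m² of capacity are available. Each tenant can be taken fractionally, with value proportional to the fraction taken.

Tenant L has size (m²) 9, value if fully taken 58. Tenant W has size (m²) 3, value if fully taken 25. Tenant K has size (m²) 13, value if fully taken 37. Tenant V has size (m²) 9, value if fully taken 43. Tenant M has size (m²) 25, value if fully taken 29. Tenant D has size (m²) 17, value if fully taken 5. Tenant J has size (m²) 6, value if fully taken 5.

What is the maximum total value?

Best value per unit of size first: Tenant W 25/3≈8.33, Tenant L 58/9≈6.44, Tenant V 43/9≈4.78, Tenant K 37/13≈2.85, Tenant M 29/25≈1.16, Tenant J 5/6≈0.833, Tenant D 5/17≈0.294.
All 3 m² of Tenant W fit (value 25) → 37 remain.
All 9 m² of Tenant L fit (value 58) → 28 remain.
All 9 m² of Tenant V fit (value 43) → 19 remain.
Take all of Tenant K (13 m², value 37) → 6 m² left.
Fill the last 6 m² with part of Tenant M: 6/25 of it earns 6.96.
Total value = 169.96.

169.96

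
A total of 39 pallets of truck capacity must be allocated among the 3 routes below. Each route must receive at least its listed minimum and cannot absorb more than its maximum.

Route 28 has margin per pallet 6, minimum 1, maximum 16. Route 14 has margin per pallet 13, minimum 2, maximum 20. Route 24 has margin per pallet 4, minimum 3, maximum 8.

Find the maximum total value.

368

Meeting every minimum uses 1+2+3 = 6 pallets, leaving 33.
Highest margin per pallet first: Route 14 13 > Route 28 6 > Route 24 4.
Route 14 takes 18 more to reach its cap of 20 ; 15 left.
Give Route 28 15 more to hit its cap of 16 ; 0 left.
Total = 6×16 + 13×20 + 4×3 = 368.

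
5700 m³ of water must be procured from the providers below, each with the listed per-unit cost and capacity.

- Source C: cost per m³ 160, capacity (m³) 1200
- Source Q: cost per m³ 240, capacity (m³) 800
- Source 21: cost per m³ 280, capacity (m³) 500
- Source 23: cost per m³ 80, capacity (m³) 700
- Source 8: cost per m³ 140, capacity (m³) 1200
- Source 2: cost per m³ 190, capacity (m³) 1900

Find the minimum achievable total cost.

Use providers in increasing cost order.
Source 23 at 80: take all 700 m³ ; 5000 still needed.
Take 1200 from Source 8 at 140 ; need 3800 more.
Source C at 160: take all 1200 m³ ; 2600 still needed.
Source 2 (190): use full 1900 ; 700 m³ to go.
Source Q at 240: take 700 of its 800 ; requirement met.
Source 21: unused.
Cost = 700×80 + 1200×140 + 1200×160 + 1900×190 + 700×240 = 945000.

945000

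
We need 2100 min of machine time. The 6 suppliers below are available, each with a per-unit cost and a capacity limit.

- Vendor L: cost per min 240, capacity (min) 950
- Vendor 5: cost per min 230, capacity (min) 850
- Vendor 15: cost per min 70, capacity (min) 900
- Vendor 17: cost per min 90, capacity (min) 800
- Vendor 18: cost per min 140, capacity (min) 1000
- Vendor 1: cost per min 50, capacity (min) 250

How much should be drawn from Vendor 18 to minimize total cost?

150

Cheapest first:
Take 250 from Vendor 1 at 50 ; need 1850 more.
Vendor 15 at 70: take all 900 min ; 950 still needed.
Vendor 17 at 90: take all 800 min ; 150 still needed.
Take 150 from Vendor 18 at 140 to finish.
Vendor 5, Vendor L: unused.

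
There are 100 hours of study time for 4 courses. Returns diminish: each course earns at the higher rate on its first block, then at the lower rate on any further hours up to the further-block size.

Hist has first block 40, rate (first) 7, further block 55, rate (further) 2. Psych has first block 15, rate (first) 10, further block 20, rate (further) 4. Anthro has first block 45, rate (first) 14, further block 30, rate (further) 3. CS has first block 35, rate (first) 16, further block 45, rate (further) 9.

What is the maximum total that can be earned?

1385

Order all 8 blocks by rate: CS/tier1 16 > Anthro/tier1 14 > Psych/tier1 10 > CS/tier2 9 > Hist/tier1 7 > Psych/tier2 4 > Anthro/tier2 3 > Hist/tier2 2.
CS tier1 at 16: fill all 35 — 65 left.
Anthro tier1 at 14: fill all 45 — 20 left.
Fill Psych tier1 block (15 at 10) — 5 left.
CS/tier2: +5 of 45 at 9; pool empty.
Total = 16×35 + 14×45 + 10×15 + 9×5 = 1385.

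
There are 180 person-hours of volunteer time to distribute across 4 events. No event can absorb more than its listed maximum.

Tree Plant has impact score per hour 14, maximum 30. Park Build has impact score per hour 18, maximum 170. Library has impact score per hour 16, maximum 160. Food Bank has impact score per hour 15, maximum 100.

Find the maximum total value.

3220

Order the events by impact score per hour: Park Build 18 > Library 16 > Food Bank 15 > Tree Plant 14.
Give Park Build 170 to hit its cap of 170 → 10 left.
Only 10 left; Library takes them to reach 10.
Total = 18×170 + 16×10 = 3220.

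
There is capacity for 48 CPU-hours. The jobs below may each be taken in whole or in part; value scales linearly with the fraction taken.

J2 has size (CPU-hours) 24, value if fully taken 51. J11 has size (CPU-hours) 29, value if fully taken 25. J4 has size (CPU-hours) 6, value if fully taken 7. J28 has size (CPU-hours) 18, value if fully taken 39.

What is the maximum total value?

Sort by value density: J28 39/18≈2.17, J2 51/24≈2.12, J4 7/6≈1.17, J11 25/29≈0.862.
All 18 CPU-hours of J28 fit (value 39) → 30 remain.
All 24 CPU-hours of J2 fit (value 51) → 6 remain.
J4: take in full, 6 CPU-hours for value 7 → 0 left.
Total value = 97.

97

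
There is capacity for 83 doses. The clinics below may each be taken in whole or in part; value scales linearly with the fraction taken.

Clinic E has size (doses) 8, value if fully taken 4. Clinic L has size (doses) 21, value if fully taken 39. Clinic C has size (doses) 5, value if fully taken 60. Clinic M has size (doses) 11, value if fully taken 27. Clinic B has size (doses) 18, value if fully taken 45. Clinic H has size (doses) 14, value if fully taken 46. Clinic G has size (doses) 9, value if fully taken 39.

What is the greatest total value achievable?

258.5

Best value per unit of size first: Clinic C 60/5≈12, Clinic G 39/9≈4.33, Clinic H 46/14≈3.29, Clinic B 45/18≈2.5, Clinic M 27/11≈2.45, Clinic L 39/21≈1.86, Clinic E 4/8≈0.5.
All 5 doses of Clinic C fit (value 60) → 78 remain.
All 9 doses of Clinic G fit (value 39) → 69 remain.
Clinic H: take in full, 14 doses for value 46 → 55 left.
Take all of Clinic B (18 doses, value 45) → 37 doses left.
All 11 doses of Clinic M fit (value 27) → 26 remain.
All 21 doses of Clinic L fit (value 39) → 5 remain.
Fill the last 5 doses with part of Clinic E: 5/8 of it earns 2.5.
Total value = 258.5.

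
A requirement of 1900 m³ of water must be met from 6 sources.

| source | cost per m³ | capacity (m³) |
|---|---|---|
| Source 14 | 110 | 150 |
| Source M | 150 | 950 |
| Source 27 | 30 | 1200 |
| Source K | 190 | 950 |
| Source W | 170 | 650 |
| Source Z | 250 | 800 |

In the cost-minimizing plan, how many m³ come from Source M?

Fill from the cheapest source first.
Source 27 at 30: take all 1200 m³ — 700 still needed.
Take 150 from Source 14 at 110 — need 550 more.
Take 550 from Source M at 150 to finish.
Source W, Source K, Source Z: unused.

550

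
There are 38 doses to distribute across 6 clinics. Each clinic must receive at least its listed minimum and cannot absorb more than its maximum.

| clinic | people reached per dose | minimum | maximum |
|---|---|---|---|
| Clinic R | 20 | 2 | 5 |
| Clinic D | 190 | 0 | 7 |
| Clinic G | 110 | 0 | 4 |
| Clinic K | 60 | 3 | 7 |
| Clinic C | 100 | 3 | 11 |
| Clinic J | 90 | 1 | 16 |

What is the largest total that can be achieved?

4080

Meeting every minimum uses 2+0+0+3+3+1 = 9 doses, leaving 29.
Rank by people reached per dose: Clinic D 190 > Clinic G 110 > Clinic C 100 > Clinic J 90 > Clinic K 60 > Clinic R 20.
Clinic D takes 7 more to reach its cap of 7 → 22 left.
Give Clinic G 4 more to hit its cap of 4 → 18 left.
Give Clinic C 8 more to hit its cap of 11 → 10 left.
Clinic J: +10 (room for 15) → 11. Pool exhausted.
Total = 20×2 + 190×7 + 110×4 + 60×3 + 100×11 + 90×11 = 4080.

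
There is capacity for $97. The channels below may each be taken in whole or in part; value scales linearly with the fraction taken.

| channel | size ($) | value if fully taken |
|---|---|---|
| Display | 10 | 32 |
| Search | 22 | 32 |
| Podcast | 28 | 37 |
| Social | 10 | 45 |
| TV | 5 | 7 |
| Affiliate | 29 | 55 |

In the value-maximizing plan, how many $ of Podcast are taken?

21

Rank by value-to-size ratio: Social 45/10≈4.5, Display 32/10≈3.2, Affiliate 55/29≈1.9, Search 32/22≈1.45, TV 7/5≈1.4, Podcast 37/28≈1.32.
Take all of Social (10 $, value 45) → 87 $ left.
Take all of Display (10 $, value 32) → 77 $ left.
Take all of Affiliate (29 $, value 55) → 48 $ left.
Take all of Search (22 $, value 32) → 26 $ left.
Take all of TV (5 $, value 7) → 21 $ left.
21 $ left: a 21/28 share of Podcast gives 37×21/28 = 27.75.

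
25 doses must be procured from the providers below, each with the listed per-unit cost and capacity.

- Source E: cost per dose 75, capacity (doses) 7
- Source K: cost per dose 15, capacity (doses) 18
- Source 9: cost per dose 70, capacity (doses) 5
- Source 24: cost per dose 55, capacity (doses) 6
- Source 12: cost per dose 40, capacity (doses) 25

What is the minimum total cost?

550

Fill from the cheapest provider first.
Source K at 15: take all 18 doses ; 7 still needed.
Source 12 (40): take the remaining 7 ; done.
Source 24, Source 9, Source E: unused.
Cost = 18×15 + 7×40 = 550.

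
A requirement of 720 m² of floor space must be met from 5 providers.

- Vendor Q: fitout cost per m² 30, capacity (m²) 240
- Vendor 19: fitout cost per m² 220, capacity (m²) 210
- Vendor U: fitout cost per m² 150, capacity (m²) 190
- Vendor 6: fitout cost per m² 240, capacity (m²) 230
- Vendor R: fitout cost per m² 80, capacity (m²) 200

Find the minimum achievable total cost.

Fill from the cheapest provider first.
Take 240 from Vendor Q at 30 ; need 480 more.
Vendor R (80): use full 200 ; 280 m² to go.
Take 190 from Vendor U at 150 ; need 90 more.
Vendor 19 at 220: take 90 of its 210 ; requirement met.
Vendor 6: unused.
Cost = 240×30 + 200×80 + 190×150 + 90×220 = 71500.

71500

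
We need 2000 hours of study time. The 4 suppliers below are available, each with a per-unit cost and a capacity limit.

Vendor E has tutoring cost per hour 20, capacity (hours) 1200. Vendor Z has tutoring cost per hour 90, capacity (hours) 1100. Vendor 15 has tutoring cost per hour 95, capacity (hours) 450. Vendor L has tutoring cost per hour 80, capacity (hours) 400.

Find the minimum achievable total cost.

Fill from the cheapest supplier first.
Vendor E (20): use full 1200 ; 800 hours to go.
Take 400 from Vendor L at 80 ; need 400 more.
Vendor Z at 90: take 400 of its 1100 ; requirement met.
Vendor 15: unused.
Cost = 1200×20 + 400×80 + 400×90 = 92000.

92000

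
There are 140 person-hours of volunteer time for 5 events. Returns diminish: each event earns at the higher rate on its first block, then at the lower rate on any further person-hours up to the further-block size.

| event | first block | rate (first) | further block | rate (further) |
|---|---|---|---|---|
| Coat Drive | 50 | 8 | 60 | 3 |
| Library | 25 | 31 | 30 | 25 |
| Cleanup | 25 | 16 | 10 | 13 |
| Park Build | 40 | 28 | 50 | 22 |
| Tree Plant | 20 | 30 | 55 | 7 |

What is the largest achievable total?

3795

Treat each block as its own option and order by rate: Library/T1 31 > Tree Plant/T1 30 > Park Build/T1 28 > Library/T2 25 > Park Build/T2 22 > Cleanup/T1 16 > Cleanup/T2 13 > Coat Drive/T1 8 > Tree Plant/T2 7 > Coat Drive/T2 3.
Library T1 at 31: fill all 25 — 115 left.
Tree Plant/T1 (30): +20 — 95 left.
Park Build T1 at 28: fill all 40 — 55 left.
Fill Library T2 block (30 at 25) — 25 left.
Park Build T2 at 22: only 25 left, fill 25.
Total = 31×25 + 30×20 + 28×40 + 25×30 + 22×25 = 3795.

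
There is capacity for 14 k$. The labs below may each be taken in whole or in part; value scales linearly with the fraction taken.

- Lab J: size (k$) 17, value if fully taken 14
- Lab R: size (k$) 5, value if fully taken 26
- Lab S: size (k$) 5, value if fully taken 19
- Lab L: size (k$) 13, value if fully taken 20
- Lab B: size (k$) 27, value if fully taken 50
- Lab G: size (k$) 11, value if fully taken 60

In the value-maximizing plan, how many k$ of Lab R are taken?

Best value per unit of size first: Lab G 60/11≈5.45, Lab R 26/5≈5.2, Lab S 19/5≈3.8, Lab B 50/27≈1.85, Lab L 20/13≈1.54, Lab J 14/17≈0.824.
Take all of Lab G (11 k$, value 60) ; 3 k$ left.
3 k$ left: a 3/5 share of Lab R gives 26×3/5 = 15.6.

3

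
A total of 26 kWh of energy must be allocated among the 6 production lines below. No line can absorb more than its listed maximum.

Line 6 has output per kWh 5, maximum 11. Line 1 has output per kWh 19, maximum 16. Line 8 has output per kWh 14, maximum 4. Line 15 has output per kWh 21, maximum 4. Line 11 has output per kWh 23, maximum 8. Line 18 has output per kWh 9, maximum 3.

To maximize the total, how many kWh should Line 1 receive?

Order the production lines by output per kWh: Line 11 23 > Line 15 21 > Line 1 19 > Line 8 14 > Line 18 9 > Line 6 5.
Line 11: +8 to 8 (cap) ; 18 left.
Line 15: +4 to 4 (cap) ; 14 left.
Only 14 left; Line 1 takes them to reach 14.

14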